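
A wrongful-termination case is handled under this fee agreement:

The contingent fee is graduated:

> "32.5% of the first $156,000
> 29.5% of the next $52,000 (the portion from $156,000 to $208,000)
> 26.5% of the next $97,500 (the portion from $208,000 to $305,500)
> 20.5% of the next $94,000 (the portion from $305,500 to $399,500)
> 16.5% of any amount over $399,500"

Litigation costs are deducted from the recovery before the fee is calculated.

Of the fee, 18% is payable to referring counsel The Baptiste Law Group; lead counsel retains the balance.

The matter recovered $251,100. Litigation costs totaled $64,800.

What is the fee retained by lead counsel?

$48,903.57

Fee base (net of costs): $251,100 − $64,800 = $186,300
First $156,000 at 32.5% = $50,700.00
Remaining $30,300 at 29.5% = $8,938.50
Fee: $50,700.00 + $8,938.50 = $59,638.50
Referral share: 18% of $59,638.50 = $10,734.93; lead counsel retains $59,638.50 − $10,734.93 = $48,903.57.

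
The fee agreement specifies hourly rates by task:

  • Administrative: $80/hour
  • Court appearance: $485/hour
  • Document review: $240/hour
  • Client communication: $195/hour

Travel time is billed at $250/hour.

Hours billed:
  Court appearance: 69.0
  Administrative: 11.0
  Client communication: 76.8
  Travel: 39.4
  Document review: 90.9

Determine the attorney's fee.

$80,987.00

Administrative: 11.0 × $80 = $880.00
Court appearance: 69.0 × $485 = $33,465.00
Document review: 90.9 × $240 = $21,816.00
Client communication: 76.8 × $195 = $14,976.00
Subtotal: $880.00 + $33,465.00 + $21,816.00 + $14,976.00 = $71,137.00
Travel: 39.4 × $250 = $9,850.00
Total: $71,137.00 + $9,850.00 = $80,987.00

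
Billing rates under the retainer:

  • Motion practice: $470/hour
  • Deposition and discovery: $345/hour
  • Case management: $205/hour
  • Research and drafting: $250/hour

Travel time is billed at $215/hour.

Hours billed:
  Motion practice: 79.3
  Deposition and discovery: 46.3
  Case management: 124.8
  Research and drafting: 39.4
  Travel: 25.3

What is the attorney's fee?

Motion practice: 79.3 × $470 = $37,271.00
Deposition and discovery: 46.3 × $345 = $15,973.50
Case management: 124.8 × $205 = $25,584.00
Research and drafting: 39.4 × $250 = $9,850.00
Subtotal: $37,271.00 + $15,973.50 + $25,584.00 + $9,850.00 = $88,678.50
Travel: 25.3 × $215 = $5,439.50
Total: $88,678.50 + $5,439.50 = $94,118.00

$94,118.00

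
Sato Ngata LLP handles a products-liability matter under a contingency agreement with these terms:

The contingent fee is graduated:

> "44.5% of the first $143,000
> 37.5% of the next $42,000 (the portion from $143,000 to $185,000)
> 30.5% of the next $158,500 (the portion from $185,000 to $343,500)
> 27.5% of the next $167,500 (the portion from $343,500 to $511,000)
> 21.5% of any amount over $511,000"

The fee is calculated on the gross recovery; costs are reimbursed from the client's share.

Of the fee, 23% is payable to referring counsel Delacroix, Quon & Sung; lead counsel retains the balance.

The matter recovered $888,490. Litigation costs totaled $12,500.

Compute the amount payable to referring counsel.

Fee base is the gross recovery, $888,490; costs are reimbursed separately.
First $143,000 at 44.5% = $63,635.00
Next $42,000 at 37.5% = $15,750.00
Next $158,500 at 30.5% = $48,342.50
Next $167,500 at 27.5% = $46,062.50
Remaining $377,490 at 21.5% = $81,160.35
Fee: $63,635.00 + $15,750.00 + $48,342.50 + $46,062.50 + $81,160.35 = $254,950.35
Referral share: 23% of $254,950.35 = $58,638.58; lead counsel retains $254,950.35 − $58,638.58 = $196,311.77.

$58,638.58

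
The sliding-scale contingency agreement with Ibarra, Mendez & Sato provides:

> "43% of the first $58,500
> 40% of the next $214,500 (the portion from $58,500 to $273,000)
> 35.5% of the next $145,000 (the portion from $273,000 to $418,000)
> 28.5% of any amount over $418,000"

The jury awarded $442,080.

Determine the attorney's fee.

$169,292.80

First $58,500 at 43% = $25,155.00
Next $214,500 at 40% = $85,800.00
Next $145,000 at 35.5% = $51,475.00
Remaining $24,080 at 28.5% = $6,862.80
Fee: $25,155.00 + $85,800.00 + $51,475.00 + $6,862.80 = $169,292.80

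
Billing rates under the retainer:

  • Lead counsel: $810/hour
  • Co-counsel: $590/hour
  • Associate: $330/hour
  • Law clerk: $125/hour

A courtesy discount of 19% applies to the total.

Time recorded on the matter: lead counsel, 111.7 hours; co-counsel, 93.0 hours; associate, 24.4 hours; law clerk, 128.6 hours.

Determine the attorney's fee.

Lead counsel: 111.7 × $810 = $90,477.00
Co-counsel: 93.0 × $590 = $54,870.00
Associate: 24.4 × $330 = $8,052.00
Law clerk: 128.6 × $125 = $16,075.00
Subtotal: $169,474.00
Less 19% discount: −$32,200.06
Total: $169,474.00 − $32,200.06 = $137,273.94

$137,273.94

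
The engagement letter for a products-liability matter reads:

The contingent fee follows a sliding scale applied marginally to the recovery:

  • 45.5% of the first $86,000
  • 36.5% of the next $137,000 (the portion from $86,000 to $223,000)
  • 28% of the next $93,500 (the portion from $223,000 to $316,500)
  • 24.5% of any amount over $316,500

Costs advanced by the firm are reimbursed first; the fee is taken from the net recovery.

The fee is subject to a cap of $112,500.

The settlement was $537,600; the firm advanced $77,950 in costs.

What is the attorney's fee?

Fee base (net of costs): $537,600 − $77,950 = $459,650
First $86,000 at 45.5% = $39,130.00
Next $137,000 at 36.5% = $50,005.00
Next $93,500 at 28% = $26,180.00
Remaining $143,150 at 24.5% = $35,071.75
Fee: $39,130.00 + $50,005.00 + $26,180.00 + $35,071.75 = $150,386.75
$150,386.75 exceeds the $112,500 cap, so the fee is capped at $112,500.00.

$112,500.00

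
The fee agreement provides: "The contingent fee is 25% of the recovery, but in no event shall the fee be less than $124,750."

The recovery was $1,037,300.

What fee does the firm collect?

25% of $1,037,300 = $259,325.00
That exceeds the $124,750 minimum.

$259,325.00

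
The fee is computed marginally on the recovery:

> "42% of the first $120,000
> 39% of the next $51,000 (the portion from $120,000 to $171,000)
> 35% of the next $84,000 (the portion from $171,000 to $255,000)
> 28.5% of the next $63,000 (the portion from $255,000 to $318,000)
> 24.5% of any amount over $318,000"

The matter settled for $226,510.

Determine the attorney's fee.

$89,718.50

First $120,000 at 42% = $50,400.00
Next $51,000 at 39% = $19,890.00
Remaining $55,510 at 35% = $19,428.50
Fee: $50,400.00 + $19,890.00 + $19,428.50 = $89,718.50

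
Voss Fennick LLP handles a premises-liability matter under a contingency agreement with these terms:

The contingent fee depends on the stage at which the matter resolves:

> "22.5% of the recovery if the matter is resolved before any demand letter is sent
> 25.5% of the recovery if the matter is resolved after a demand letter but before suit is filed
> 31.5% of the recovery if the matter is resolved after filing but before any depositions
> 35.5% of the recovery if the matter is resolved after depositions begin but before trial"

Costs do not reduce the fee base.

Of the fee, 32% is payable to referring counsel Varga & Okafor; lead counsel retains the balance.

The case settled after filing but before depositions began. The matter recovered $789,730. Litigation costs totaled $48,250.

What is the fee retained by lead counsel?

$169,160.17

Fee base is the gross recovery, $789,730; costs are reimbursed separately.
The matter settled after filing but before depositions began, so the 31.5% rate applies.
$789,730 × 31.5% = $248,764.95
Referral share: 32% of $248,764.95 = $79,604.78; lead counsel retains $248,764.95 − $79,604.78 = $169,160.17.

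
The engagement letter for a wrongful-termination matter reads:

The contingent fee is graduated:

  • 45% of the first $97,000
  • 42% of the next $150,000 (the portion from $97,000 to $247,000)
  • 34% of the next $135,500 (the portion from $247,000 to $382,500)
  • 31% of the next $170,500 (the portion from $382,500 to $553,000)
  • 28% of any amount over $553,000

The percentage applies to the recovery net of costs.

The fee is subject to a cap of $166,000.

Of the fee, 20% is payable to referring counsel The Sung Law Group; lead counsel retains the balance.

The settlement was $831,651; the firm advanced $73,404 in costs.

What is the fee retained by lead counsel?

Fee base (net of costs): $831,651 − $73,404 = $758,247
First $97,000 at 45% = $43,650.00
Next $150,000 at 42% = $63,000.00
Next $135,500 at 34% = $46,070.00
Next $170,500 at 31% = $52,855.00
Remaining $205,247 at 28% = $57,469.16
Fee: $43,650.00 + $63,000.00 + $46,070.00 + $52,855.00 + $57,469.16 = $263,044.16
$263,044.16 exceeds the $166,000 cap, so the fee is capped at $166,000.00.
Referral share: 20% of $166,000.00 = $33,200.00; lead counsel retains $166,000.00 − $33,200.00 = $132,800.00.

$132,800.00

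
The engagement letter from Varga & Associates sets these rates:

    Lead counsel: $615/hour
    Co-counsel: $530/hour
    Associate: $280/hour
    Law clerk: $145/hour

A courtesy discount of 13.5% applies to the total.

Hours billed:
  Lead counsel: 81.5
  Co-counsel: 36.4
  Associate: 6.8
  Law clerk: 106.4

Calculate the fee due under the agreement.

Lead counsel: 81.5 × $615 = $50,122.50
Co-counsel: 36.4 × $530 = $19,292.00
Associate: 6.8 × $280 = $1,904.00
Law clerk: 106.4 × $145 = $15,428.00
Subtotal: $86,746.50
Less 13.5% discount: −$11,710.78
Total: $86,746.50 − $11,710.78 = $75,035.72

$75,035.72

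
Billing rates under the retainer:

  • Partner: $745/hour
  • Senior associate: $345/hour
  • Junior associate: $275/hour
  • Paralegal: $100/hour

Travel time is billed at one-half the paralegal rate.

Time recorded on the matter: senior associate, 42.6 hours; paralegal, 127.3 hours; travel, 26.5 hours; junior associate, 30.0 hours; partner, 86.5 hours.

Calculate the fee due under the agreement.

Partner: 86.5 × $745 = $64,442.50
Senior associate: 42.6 × $345 = $14,697.00
Junior associate: 30.0 × $275 = $8,250.00
Paralegal: 127.3 × $100 = $12,730.00
Subtotal: $64,442.50 + $14,697.00 + $8,250.00 + $12,730.00 = $100,119.50
Travel: 26.5 × ($100 ÷ 2) = 26.5 × $50.00 = $1,325.00
Total: $100,119.50 + $1,325.00 = $101,444.50

$101,444.50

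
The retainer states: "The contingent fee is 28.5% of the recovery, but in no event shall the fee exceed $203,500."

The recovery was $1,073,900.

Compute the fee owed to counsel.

$203,500.00

28.5% of $1,073,900 = $306,061.50
That exceeds the $203,500 cap, so the fee is capped at $203,500.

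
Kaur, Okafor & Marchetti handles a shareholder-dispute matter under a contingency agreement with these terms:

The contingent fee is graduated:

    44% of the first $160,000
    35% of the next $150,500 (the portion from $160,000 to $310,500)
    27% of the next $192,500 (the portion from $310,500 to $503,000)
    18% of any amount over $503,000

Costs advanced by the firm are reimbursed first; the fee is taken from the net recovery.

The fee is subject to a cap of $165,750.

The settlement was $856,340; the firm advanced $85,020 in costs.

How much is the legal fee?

$165,750.00

Fee base (net of costs): $856,340 − $85,020 = $771,320
First $160,000 at 44% = $70,400.00
Next $150,500 at 35% = $52,675.00
Next $192,500 at 27% = $51,975.00
Remaining $268,320 at 18% = $48,297.60
Fee: $70,400.00 + $52,675.00 + $51,975.00 + $48,297.60 = $223,347.60
$223,347.60 exceeds the $165,750 cap, so the fee is capped at $165,750.00.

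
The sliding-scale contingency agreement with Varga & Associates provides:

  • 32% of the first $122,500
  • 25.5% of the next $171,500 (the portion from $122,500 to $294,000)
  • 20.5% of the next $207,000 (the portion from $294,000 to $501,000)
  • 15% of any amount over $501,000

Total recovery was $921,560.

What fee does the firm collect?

$188,451.50

First $122,500 at 32% = $39,200.00
Next $171,500 at 25.5% = $43,732.50
Next $207,000 at 20.5% = $42,435.00
Remaining $420,560 at 15% = $63,084.00
Fee: $39,200.00 + $43,732.50 + $42,435.00 + $63,084.00 = $188,451.50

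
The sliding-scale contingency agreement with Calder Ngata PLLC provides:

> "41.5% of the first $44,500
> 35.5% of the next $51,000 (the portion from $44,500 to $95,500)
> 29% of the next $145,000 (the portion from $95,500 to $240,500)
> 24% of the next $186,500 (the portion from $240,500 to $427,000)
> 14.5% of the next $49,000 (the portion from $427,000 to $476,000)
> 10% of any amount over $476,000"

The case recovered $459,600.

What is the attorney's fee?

$128,109.50

First $44,500 at 41.5% = $18,467.50
Next $51,000 at 35.5% = $18,105.00
Next $145,000 at 29% = $42,050.00
Next $186,500 at 24% = $44,760.00
Remaining $32,600 at 14.5% = $4,727.00
Fee: $18,467.50 + $18,105.00 + $42,050.00 + $44,760.00 + $4,727.00 = $128,109.50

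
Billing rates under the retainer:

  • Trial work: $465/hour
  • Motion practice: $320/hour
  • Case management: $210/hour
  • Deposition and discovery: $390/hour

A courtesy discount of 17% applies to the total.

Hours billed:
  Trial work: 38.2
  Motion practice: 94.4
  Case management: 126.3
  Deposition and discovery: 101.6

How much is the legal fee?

Trial work: 38.2 × $465 = $17,763.00
Motion practice: 94.4 × $320 = $30,208.00
Case management: 126.3 × $210 = $26,523.00
Deposition and discovery: 101.6 × $390 = $39,624.00
Subtotal: $114,118.00
Less 17% discount: −$19,400.06
Total: $114,118.00 − $19,400.06 = $94,717.94

$94,717.94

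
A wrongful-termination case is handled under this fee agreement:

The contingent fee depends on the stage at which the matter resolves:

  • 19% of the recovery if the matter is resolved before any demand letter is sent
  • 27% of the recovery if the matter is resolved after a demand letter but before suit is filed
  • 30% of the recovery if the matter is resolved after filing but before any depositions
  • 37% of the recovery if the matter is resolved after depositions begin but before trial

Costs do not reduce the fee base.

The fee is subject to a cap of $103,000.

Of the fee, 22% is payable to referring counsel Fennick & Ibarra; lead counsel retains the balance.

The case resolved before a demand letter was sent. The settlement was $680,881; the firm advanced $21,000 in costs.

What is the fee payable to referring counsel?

$22,660.00

Fee base is the gross recovery, $680,881; costs are reimbursed separately.
The matter resolved before a demand letter was sent, so the 19% rate applies.
$680,881 × 19% = $129,367.39
$129,367.39 exceeds the $103,000 cap, so the fee is capped at $103,000.00.
Referral share: 22% of $103,000.00 = $22,660.00; lead counsel retains $103,000.00 − $22,660.00 = $80,340.00.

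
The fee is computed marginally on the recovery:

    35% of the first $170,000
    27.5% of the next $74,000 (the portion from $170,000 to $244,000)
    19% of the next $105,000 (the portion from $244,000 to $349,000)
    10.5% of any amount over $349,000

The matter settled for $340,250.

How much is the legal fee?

First $170,000 at 35% = $59,500.00
Next $74,000 at 27.5% = $20,350.00
Remaining $96,250 at 19% = $18,287.50
Fee: $59,500.00 + $20,350.00 + $18,287.50 = $98,137.50

$98,137.50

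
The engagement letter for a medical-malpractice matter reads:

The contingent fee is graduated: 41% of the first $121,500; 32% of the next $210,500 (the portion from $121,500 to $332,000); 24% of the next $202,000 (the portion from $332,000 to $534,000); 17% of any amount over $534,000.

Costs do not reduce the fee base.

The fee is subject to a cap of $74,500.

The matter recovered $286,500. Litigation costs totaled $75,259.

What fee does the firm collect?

$74,500.00

Fee base is the gross recovery, $286,500; costs are reimbursed separately.
First $121,500 at 41% = $49,815.00
Remaining $165,000 at 32% = $52,800.00
Fee: $49,815.00 + $52,800.00 = $102,615.00
$102,615.00 exceeds the $74,500 cap, so the fee is capped at $74,500.00.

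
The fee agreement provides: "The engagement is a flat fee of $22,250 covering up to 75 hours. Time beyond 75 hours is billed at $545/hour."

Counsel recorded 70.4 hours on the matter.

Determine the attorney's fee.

70.4 hours is within the 75-hour scope; only the flat fee applies.

$22,250.00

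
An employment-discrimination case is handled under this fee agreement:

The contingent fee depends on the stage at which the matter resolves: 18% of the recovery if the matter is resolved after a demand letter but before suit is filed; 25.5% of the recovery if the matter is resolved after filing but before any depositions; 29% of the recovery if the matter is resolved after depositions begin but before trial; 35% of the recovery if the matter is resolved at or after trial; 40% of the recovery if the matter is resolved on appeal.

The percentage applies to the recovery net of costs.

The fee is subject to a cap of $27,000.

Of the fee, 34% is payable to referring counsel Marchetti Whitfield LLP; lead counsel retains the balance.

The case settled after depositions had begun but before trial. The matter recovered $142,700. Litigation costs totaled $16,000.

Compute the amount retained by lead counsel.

Fee base (net of costs): $142,700 − $16,000 = $126,700
The matter settled after depositions had begun but before trial, so the 29% rate applies.
$126,700 × 29% = $36,743.00
$36,743.00 exceeds the $27,000 cap, so the fee is capped at $27,000.00.
Referral share: 34% of $27,000.00 = $9,180.00; lead counsel retains $27,000.00 − $9,180.00 = $17,820.00.

$17,820.00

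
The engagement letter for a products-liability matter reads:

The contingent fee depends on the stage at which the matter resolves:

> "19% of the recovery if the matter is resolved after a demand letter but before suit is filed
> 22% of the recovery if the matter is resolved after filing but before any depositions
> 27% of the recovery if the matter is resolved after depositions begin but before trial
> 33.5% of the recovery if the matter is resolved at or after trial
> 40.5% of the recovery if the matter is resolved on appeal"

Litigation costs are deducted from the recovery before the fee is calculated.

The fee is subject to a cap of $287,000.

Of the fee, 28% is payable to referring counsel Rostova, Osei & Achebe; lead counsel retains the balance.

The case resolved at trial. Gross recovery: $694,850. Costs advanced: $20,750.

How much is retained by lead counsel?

Fee base (net of costs): $694,850 − $20,750 = $674,100
The matter resolved at trial, so the 33.5% rate applies.
$674,100 × 33.5% = $225,823.50
$225,823.50 is under the $287,000 cap.
Referral share: 28% of $225,823.50 = $63,230.58; lead counsel retains $225,823.50 − $63,230.58 = $162,592.92.

$162,592.92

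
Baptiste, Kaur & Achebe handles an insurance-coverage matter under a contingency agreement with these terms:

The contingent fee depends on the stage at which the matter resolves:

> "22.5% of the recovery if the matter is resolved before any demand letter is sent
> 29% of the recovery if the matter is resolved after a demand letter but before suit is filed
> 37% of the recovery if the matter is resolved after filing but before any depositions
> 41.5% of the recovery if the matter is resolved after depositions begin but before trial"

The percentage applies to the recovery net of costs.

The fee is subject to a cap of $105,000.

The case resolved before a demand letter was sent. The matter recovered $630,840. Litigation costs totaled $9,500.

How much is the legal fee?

Fee base (net of costs): $630,840 − $9,500 = $621,340
The matter resolved before a demand letter was sent, so the 22.5% rate applies.
$621,340 × 22.5% = $139,801.50
$139,801.50 exceeds the $105,000 cap, so the fee is capped at $105,000.00.

$105,000.00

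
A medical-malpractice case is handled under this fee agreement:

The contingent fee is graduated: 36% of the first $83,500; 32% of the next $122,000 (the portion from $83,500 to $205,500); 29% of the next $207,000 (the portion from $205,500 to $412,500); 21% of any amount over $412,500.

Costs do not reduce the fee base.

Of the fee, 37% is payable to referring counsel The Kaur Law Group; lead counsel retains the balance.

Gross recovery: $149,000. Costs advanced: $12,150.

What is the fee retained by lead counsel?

$32,142.60

Fee base is the gross recovery, $149,000; costs are reimbursed separately.
First $83,500 at 36% = $30,060.00
Remaining $65,500 at 32% = $20,960.00
Fee: $30,060.00 + $20,960.00 = $51,020.00
Referral share: 37% of $51,020.00 = $18,877.40; lead counsel retains $51,020.00 − $18,877.40 = $32,142.60.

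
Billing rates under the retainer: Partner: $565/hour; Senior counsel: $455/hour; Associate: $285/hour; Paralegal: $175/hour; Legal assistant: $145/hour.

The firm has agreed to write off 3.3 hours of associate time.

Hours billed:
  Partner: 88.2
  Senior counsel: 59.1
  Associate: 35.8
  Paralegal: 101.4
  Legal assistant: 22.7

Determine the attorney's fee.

$107,022.50

Partner: 88.2 × $565 = $49,833.00
Senior counsel: 59.1 × $455 = $26,890.50
Associate: 35.8 × $285 = $10,203.00
Paralegal: 101.4 × $175 = $17,745.00
Legal assistant: 22.7 × $145 = $3,291.50
Subtotal: $107,963.00
Write-off: 3.3 × $285 = $940.50
Total: $107,963.00 − $940.50 = $107,022.50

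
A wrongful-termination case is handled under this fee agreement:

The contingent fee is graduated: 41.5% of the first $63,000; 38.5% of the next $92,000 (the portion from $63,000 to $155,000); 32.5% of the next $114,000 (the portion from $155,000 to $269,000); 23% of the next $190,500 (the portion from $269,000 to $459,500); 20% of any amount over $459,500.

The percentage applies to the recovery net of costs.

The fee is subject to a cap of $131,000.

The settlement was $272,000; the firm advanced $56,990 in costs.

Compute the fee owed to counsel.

$81,068.25

Fee base (net of costs): $272,000 − $56,990 = $215,010
First $63,000 at 41.5% = $26,145.00
Next $92,000 at 38.5% = $35,420.00
Remaining $60,010 at 32.5% = $19,503.25
Fee: $26,145.00 + $35,420.00 + $19,503.25 = $81,068.25
$81,068.25 is under the $131,000 cap.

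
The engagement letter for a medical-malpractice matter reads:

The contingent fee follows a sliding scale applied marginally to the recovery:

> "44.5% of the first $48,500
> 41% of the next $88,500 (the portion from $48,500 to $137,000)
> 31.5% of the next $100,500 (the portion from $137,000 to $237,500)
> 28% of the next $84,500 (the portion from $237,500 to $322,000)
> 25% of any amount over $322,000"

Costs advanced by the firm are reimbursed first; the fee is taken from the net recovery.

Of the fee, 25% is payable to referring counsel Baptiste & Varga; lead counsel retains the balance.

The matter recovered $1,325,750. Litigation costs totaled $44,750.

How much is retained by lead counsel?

Fee base (net of costs): $1,325,750 − $44,750 = $1,281,000
First $48,500 at 44.5% = $21,582.50
Next $88,500 at 41% = $36,285.00
Next $100,500 at 31.5% = $31,657.50
Next $84,500 at 28% = $23,660.00
Remaining $959,000 at 25% = $239,750.00
Fee: $21,582.50 + $36,285.00 + $31,657.50 + $23,660.00 + $239,750.00 = $352,935.00
Referral share: 25% of $352,935.00 = $88,233.75; lead counsel retains $352,935.00 − $88,233.75 = $264,701.25.

$264,701.25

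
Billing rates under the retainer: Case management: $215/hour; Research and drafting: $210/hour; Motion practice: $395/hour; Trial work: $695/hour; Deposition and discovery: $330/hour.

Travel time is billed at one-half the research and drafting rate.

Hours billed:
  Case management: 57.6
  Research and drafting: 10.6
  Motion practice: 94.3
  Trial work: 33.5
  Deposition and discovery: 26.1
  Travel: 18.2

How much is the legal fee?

$85,665.00

Case management: 57.6 × $215 = $12,384.00
Research and drafting: 10.6 × $210 = $2,226.00
Motion practice: 94.3 × $395 = $37,248.50
Trial work: 33.5 × $695 = $23,282.50
Deposition and discovery: 26.1 × $330 = $8,613.00
Subtotal: $12,384.00 + $2,226.00 + $37,248.50 + $23,282.50 + $8,613.00 = $83,754.00
Travel: 18.2 × ($210 ÷ 2) = 18.2 × $105.00 = $1,911.00
Total: $83,754.00 + $1,911.00 = $85,665.00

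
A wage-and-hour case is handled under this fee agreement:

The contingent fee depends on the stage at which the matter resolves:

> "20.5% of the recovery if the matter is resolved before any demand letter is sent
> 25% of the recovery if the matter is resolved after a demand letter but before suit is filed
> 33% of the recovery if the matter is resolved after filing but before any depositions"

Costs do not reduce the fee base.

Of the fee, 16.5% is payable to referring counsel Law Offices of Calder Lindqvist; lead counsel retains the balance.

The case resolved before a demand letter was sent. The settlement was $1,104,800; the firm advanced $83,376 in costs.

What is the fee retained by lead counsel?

Fee base is the gross recovery, $1,104,800; costs are reimbursed separately.
The matter resolved before a demand letter was sent, so the 20.5% rate applies.
$1,104,800 × 20.5% = $226,484.00
Referral share: 16.5% of $226,484.00 = $37,369.86; lead counsel retains $226,484.00 − $37,369.86 = $189,114.14.

$189,114.14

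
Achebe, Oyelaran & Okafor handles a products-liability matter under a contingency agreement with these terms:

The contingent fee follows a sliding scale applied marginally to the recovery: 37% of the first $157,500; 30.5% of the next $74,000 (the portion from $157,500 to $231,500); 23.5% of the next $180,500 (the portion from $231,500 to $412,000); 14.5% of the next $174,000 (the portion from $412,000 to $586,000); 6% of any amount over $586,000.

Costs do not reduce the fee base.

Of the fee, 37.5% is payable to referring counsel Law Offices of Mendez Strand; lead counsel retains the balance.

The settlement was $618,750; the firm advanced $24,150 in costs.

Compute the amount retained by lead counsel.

Fee base is the gross recovery, $618,750; costs are reimbursed separately.
First $157,500 at 37% = $58,275.00
Next $74,000 at 30.5% = $22,570.00
Next $180,500 at 23.5% = $42,417.50
Next $174,000 at 14.5% = $25,230.00
Remaining $32,750 at 6% = $1,965.00
Fee: $58,275.00 + $22,570.00 + $42,417.50 + $25,230.00 + $1,965.00 = $150,457.50
Referral share: 37.5% of $150,457.50 = $56,421.56; lead counsel retains $150,457.50 − $56,421.56 = $94,035.94.

$94,035.94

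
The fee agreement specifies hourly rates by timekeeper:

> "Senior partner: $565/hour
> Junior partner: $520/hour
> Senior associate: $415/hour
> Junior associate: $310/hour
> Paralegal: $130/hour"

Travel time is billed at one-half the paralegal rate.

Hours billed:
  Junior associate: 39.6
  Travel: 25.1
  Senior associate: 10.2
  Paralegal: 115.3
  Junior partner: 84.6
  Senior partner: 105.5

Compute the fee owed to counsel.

Senior partner: 105.5 × $565 = $59,607.50
Junior partner: 84.6 × $520 = $43,992.00
Senior associate: 10.2 × $415 = $4,233.00
Junior associate: 39.6 × $310 = $12,276.00
Paralegal: 115.3 × $130 = $14,989.00
Subtotal: $59,607.50 + $43,992.00 + $4,233.00 + $12,276.00 + $14,989.00 = $135,097.50
Travel: 25.1 × ($130 ÷ 2) = 25.1 × $65.00 = $1,631.50
Total: $135,097.50 + $1,631.50 = $136,729.00

$136,729.00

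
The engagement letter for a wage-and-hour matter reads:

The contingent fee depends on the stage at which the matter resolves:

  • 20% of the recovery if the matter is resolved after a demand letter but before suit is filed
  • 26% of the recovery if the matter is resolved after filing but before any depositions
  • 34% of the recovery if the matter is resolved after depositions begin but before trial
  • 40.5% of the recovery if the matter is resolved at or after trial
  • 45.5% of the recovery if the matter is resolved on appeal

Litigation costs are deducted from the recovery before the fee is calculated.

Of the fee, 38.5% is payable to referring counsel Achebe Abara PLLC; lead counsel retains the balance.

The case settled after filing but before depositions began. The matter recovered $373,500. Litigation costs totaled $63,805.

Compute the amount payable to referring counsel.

Fee base (net of costs): $373,500 − $63,805 = $309,695
The matter settled after filing but before depositions began, so the 26% rate applies.
$309,695 × 26% = $80,520.70
Referral share: 38.5% of $80,520.70 = $31,000.47; lead counsel retains $80,520.70 − $31,000.47 = $49,520.23.

$31,000.47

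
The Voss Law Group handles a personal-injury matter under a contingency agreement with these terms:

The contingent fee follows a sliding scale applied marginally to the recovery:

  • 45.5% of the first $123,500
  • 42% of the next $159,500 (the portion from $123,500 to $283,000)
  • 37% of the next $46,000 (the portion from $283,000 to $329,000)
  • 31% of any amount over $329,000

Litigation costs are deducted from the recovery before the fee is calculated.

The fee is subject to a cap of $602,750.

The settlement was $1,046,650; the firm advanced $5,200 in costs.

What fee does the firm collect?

Fee base (net of costs): $1,046,650 − $5,200 = $1,041,450
First $123,500 at 45.5% = $56,192.50
Next $159,500 at 42% = $66,990.00
Next $46,000 at 37% = $17,020.00
Remaining $712,450 at 31% = $220,859.50
Fee: $56,192.50 + $66,990.00 + $17,020.00 + $220,859.50 = $361,062.00
$361,062.00 is under the $602,750 cap.

$361,062.00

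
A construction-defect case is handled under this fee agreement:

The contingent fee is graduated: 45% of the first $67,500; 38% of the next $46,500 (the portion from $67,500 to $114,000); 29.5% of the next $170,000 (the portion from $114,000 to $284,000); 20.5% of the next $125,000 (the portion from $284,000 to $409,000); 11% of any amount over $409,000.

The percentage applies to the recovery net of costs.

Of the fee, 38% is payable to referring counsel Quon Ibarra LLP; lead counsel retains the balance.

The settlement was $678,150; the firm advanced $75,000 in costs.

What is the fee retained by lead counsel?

$90,009.43

Fee base (net of costs): $678,150 − $75,000 = $603,150
First $67,500 at 45% = $30,375.00
Next $46,500 at 38% = $17,670.00
Next $170,000 at 29.5% = $50,150.00
Next $125,000 at 20.5% = $25,625.00
Remaining $194,150 at 11% = $21,356.50
Fee: $30,375.00 + $17,670.00 + $50,150.00 + $25,625.00 + $21,356.50 = $145,176.50
Referral share: 38% of $145,176.50 = $55,167.07; lead counsel retains $145,176.50 − $55,167.07 = $90,009.43.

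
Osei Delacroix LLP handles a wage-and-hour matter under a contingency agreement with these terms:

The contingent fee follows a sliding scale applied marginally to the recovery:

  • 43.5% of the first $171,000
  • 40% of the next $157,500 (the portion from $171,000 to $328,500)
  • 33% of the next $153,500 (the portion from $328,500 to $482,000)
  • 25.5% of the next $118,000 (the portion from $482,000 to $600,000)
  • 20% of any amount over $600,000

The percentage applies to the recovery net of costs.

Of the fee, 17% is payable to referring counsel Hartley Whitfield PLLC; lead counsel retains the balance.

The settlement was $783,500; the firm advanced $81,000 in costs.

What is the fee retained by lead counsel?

$198,062.90

Fee base (net of costs): $783,500 − $81,000 = $702,500
First $171,000 at 43.5% = $74,385.00
Next $157,500 at 40% = $63,000.00
Next $153,500 at 33% = $50,655.00
Next $118,000 at 25.5% = $30,090.00
Remaining $102,500 at 20% = $20,500.00
Fee: $74,385.00 + $63,000.00 + $50,655.00 + $30,090.00 + $20,500.00 = $238,630.00
Referral share: 17% of $238,630.00 = $40,567.10; lead counsel retains $238,630.00 − $40,567.10 = $198,062.90.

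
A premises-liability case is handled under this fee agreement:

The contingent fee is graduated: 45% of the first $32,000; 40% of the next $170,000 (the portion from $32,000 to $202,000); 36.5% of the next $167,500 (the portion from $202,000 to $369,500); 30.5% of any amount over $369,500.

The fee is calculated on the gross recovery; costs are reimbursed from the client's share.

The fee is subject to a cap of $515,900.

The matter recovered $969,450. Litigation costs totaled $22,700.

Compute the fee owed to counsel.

Fee base is the gross recovery, $969,450; costs are reimbursed separately.
First $32,000 at 45% = $14,400.00
Next $170,000 at 40% = $68,000.00
Next $167,500 at 36.5% = $61,137.50
Remaining $599,950 at 30.5% = $182,984.75
Fee: $14,400.00 + $68,000.00 + $61,137.50 + $182,984.75 = $326,522.25
$326,522.25 is under the $515,900 cap.

$326,522.25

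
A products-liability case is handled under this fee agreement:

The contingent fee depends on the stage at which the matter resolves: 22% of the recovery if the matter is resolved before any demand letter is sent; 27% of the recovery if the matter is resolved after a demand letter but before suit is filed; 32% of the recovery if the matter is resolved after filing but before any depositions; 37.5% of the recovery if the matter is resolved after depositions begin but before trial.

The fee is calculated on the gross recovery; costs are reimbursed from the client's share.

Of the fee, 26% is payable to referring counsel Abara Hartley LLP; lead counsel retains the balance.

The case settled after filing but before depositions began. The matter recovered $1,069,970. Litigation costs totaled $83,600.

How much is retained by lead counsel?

Fee base is the gross recovery, $1,069,970; costs are reimbursed separately.
The matter settled after filing but before depositions began, so the 32% rate applies.
$1,069,970 × 32% = $342,390.40
Referral share: 26% of $342,390.40 = $89,021.50; lead counsel retains $342,390.40 − $89,021.50 = $253,368.90.

$253,368.90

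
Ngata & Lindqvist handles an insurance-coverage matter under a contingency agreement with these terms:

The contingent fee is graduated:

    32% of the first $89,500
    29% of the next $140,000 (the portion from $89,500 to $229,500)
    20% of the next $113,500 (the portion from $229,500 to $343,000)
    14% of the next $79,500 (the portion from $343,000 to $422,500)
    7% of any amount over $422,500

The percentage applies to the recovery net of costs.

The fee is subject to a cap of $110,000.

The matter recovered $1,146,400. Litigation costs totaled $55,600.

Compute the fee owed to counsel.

$110,000.00

Fee base (net of costs): $1,146,400 − $55,600 = $1,090,800
First $89,500 at 32% = $28,640.00
Next $140,000 at 29% = $40,600.00
Next $113,500 at 20% = $22,700.00
Next $79,500 at 14% = $11,130.00
Remaining $668,300 at 7% = $46,781.00
Fee: $28,640.00 + $40,600.00 + $22,700.00 + $11,130.00 + $46,781.00 = $149,851.00
$149,851.00 exceeds the $110,000 cap, so the fee is capped at $110,000.00.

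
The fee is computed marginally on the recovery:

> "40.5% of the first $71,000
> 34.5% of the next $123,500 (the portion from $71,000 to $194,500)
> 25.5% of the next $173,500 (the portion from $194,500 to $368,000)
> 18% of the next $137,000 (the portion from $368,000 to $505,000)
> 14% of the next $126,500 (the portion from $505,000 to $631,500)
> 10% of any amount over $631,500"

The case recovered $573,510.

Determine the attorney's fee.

$149,856.40

First $71,000 at 40.5% = $28,755.00
Next $123,500 at 34.5% = $42,607.50
Next $173,500 at 25.5% = $44,242.50
Next $137,000 at 18% = $24,660.00
Remaining $68,510 at 14% = $9,591.40
Fee: $28,755.00 + $42,607.50 + $44,242.50 + $24,660.00 + $9,591.40 = $149,856.40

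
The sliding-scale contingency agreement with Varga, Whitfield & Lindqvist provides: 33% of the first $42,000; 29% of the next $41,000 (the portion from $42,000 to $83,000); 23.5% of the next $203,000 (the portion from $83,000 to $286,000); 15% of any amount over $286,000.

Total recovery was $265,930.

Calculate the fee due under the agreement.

First $42,000 at 33% = $13,860.00
Next $41,000 at 29% = $11,890.00
Remaining $182,930 at 23.5% = $42,988.55
Fee: $13,860.00 + $11,890.00 + $42,988.55 = $68,738.55

$68,738.55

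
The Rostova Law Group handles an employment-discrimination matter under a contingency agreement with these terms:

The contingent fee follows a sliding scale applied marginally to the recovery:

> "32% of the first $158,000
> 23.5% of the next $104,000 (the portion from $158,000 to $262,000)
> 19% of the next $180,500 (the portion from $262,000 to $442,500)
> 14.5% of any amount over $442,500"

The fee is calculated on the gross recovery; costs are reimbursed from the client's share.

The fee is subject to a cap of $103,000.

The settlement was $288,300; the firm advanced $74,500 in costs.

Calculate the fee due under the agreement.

$79,997.00

Fee base is the gross recovery, $288,300; costs are reimbursed separately.
First $158,000 at 32% = $50,560.00
Next $104,000 at 23.5% = $24,440.00
Remaining $26,300 at 19% = $4,997.00
Fee: $50,560.00 + $24,440.00 + $4,997.00 = $79,997.00
$79,997.00 is under the $103,000 cap.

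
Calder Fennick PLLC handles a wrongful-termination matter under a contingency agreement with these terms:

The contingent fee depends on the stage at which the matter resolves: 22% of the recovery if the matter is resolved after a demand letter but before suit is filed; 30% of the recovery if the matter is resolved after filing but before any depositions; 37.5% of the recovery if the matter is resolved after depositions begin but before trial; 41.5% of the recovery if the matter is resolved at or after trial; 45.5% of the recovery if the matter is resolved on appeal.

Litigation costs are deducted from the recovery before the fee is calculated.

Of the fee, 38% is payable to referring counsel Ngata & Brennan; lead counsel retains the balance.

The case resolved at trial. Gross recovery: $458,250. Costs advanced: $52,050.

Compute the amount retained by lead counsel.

Fee base (net of costs): $458,250 − $52,050 = $406,200
The matter resolved at trial, so the 41.5% rate applies.
$406,200 × 41.5% = $168,573.00
Referral share: 38% of $168,573.00 = $64,057.74; lead counsel retains $168,573.00 − $64,057.74 = $104,515.26.

$104,515.26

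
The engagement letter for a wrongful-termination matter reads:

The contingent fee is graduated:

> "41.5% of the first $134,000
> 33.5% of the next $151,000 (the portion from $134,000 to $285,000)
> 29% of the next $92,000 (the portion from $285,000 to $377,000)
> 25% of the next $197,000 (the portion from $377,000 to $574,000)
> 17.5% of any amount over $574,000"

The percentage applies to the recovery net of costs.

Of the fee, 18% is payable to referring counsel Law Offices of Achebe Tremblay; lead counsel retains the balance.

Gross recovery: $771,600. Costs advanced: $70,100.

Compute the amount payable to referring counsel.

Fee base (net of costs): $771,600 − $70,100 = $701,500
First $134,000 at 41.5% = $55,610.00
Next $151,000 at 33.5% = $50,585.00
Next $92,000 at 29% = $26,680.00
Next $197,000 at 25% = $49,250.00
Remaining $127,500 at 17.5% = $22,312.50
Fee: $55,610.00 + $50,585.00 + $26,680.00 + $49,250.00 + $22,312.50 = $204,437.50
Referral share: 18% of $204,437.50 = $36,798.75; lead counsel retains $204,437.50 − $36,798.75 = $167,638.75.

$36,798.75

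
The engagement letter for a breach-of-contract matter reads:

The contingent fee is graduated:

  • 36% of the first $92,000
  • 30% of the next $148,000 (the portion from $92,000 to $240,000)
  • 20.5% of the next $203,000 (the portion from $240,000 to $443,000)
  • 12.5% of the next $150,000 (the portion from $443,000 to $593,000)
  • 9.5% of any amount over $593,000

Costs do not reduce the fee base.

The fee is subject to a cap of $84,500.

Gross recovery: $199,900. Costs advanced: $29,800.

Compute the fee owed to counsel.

Fee base is the gross recovery, $199,900; costs are reimbursed separately.
First $92,000 at 36% = $33,120.00
Remaining $107,900 at 30% = $32,370.00
Fee: $33,120.00 + $32,370.00 = $65,490.00
$65,490.00 is under the $84,500 cap.

$65,490.00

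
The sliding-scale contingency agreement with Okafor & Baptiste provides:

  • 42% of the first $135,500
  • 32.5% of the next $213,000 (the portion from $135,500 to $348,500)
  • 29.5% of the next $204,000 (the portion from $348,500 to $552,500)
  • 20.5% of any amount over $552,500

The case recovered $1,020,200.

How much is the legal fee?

First $135,500 at 42% = $56,910.00
Next $213,000 at 32.5% = $69,225.00
Next $204,000 at 29.5% = $60,180.00
Remaining $467,700 at 20.5% = $95,878.50
Fee: $56,910.00 + $69,225.00 + $60,180.00 + $95,878.50 = $282,193.50

$282,193.50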